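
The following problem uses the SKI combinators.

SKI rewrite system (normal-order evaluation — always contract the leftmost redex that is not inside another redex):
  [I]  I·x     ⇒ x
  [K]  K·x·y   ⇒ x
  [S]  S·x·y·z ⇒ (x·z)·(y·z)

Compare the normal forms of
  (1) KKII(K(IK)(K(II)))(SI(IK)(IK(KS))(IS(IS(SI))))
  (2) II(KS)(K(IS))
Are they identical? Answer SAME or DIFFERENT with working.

Answer: SAME — A ⇓ S, B ⇓ S

Reduction:
Term A:
  start: KKII(K(IK)(K(II)))(SI(IK)(IK(KS))(IS(IS(SI))))
  step 1: KI(K(IK)(K(II)))(SI(IK)(IK(KS))(IS(IS(SI))))
  step 2: I(SI(IK)(IK(KS))(IS(IS(SI))))
  step 3: SI(IK)(IK(KS))(IS(IS(SI)))
  step 4: I(IK(KS))(IK(IK(KS)))(IS(IS(SI)))
  step 5: IK(KS)(IK(IK(KS)))(IS(IS(SI)))
  step 6: K(KS)(IK(IK(KS)))(IS(IS(SI)))
  step 7: KS(IS(IS(SI)))
  step 8: S

Term B:
  start: II(KS)(K(IS))
  step 1: I(KS)(K(IS))
  step 2: KS(K(IS))
  step 3: S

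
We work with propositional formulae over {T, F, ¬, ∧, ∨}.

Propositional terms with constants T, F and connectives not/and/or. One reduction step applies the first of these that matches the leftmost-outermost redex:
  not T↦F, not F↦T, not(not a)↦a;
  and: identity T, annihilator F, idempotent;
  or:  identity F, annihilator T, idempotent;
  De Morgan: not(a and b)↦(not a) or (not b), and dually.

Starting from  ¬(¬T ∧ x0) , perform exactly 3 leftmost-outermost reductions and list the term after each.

  start: ¬(¬T ∧ x0)
  step 1: ¬¬T ∨ ¬x0
  step 2: T ∨ ¬x0
  step 3: T

Answer: after 3 steps: T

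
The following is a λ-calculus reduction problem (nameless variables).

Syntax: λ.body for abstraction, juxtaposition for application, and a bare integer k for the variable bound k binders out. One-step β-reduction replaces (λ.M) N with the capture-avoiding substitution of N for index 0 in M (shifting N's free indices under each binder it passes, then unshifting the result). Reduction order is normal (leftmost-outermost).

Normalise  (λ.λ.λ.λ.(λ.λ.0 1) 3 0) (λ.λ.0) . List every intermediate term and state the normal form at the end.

Answer: normal form = λ.λ.λ.0 (λ.λ.0)  (in 3 steps)

Reduction:
  start: (λ.λ.λ.λ.(λ.λ.0 1) 3 0) (λ.λ.0)
  step 1: λ.λ.λ.(λ.λ.0 1) (λ.λ.0) 0
  step 2: λ.λ.λ.(λ.0 (λ.λ.0)) 0
  step 3: λ.λ.λ.0 (λ.λ.0)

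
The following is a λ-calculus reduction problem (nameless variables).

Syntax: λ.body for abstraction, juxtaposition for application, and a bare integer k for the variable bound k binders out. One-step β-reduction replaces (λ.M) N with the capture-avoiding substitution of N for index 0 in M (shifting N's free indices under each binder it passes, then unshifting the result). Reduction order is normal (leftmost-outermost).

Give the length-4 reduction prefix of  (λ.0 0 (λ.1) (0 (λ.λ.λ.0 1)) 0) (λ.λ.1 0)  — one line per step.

  start: (λ.0 0 (λ.1) (0 (λ.λ.λ.0 1)) 0) (λ.λ.1 0)
  →1  (λ.λ.1 0) (λ.λ.1 0) (λ.λ.λ.1 0) ((λ.λ.1 0) (λ.λ.λ.0 1)) (λ.λ.1 0)
  →2  (λ.(λ.λ.1 0) 0) (λ.λ.λ.1 0) ((λ.λ.1 0) (λ.λ.λ.0 1)) (λ.λ.1 0)
  →3  (λ.λ.1 0) (λ.λ.λ.1 0) ((λ.λ.1 0) (λ.λ.λ.0 1)) (λ.λ.1 0)
  →4  (λ.(λ.λ.λ.1 0) 0) ((λ.λ.1 0) (λ.λ.λ.0 1)) (λ.λ.1 0)

Answer: after 4 steps: (λ.(λ.λ.λ.1 0) 0) ((λ.λ.1 0) (λ.λ.λ.0 1)) (λ.λ.1 0)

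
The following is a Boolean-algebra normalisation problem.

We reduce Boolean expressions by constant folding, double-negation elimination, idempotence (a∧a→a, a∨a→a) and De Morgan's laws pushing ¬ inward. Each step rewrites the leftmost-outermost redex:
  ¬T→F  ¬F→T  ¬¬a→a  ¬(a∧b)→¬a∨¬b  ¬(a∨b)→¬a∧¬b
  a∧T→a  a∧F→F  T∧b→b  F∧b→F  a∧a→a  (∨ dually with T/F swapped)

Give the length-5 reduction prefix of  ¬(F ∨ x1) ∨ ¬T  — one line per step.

Answer: after 5 steps: ¬x1

Working:
  start: ¬(F ∨ x1) ∨ ¬T
  [1] (¬F ∧ ¬x1) ∨ ¬T
  [2] (T ∧ ¬x1) ∨ ¬T
  [3] ¬x1 ∨ ¬T
  [4] ¬x1 ∨ F
  [5] ¬x1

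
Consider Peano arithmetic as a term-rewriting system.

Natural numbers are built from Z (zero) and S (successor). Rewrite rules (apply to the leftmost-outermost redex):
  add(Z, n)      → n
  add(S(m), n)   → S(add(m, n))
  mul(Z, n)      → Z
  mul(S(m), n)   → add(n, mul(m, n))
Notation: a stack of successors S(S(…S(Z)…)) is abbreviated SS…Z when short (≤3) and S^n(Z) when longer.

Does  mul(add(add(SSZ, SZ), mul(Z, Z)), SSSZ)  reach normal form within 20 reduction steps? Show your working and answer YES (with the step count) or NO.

  start: mul(add(add(SSZ, SZ), mul(Z, Z)), SSSZ)
  [1] mul(add(S(add(SZ, SZ)), mul(Z, Z)), SSSZ)
  [2] mul(S(add(add(SZ, SZ), mul(Z, Z))), SSSZ)
  [3] add(SSSZ, mul(add(add(SZ, SZ), mul(Z, Z)), SSSZ))
  [4] S(add(SSZ, mul(add(add(SZ, SZ), mul(Z, Z)), SSSZ)))
  [5] S(S(add(SZ, mul(add(add(SZ, SZ), mul(Z, Z)), SSSZ))))
  [6] S(S(S(add(Z, mul(add(add(SZ, SZ), mul(Z, Z)), SSSZ)))))
  [7] S(S(S(mul(add(add(SZ, SZ), mul(Z, Z)), SSSZ))))
  [8] S(S(S(mul(add(S(add(Z, SZ)), mul(Z, Z)), SSSZ))))
  [9] S(S(S(mul(S(add(add(Z, SZ), mul(Z, Z))), SSSZ))))
  [10] S(S(S(add(SSSZ, mul(add(add(Z, SZ), mul(Z, Z)), SSSZ)))))
  [11] S(S(S(S(add(SSZ, mul(add(add(Z, SZ), mul(Z, Z)), SSSZ))))))
  [12] S(S(S(S(S(add(SZ, mul(add(add(Z, SZ), mul(Z, Z)), SSSZ)))))))
  [13] S(S(S(S(S(S(add(Z, mul(add(add(Z, SZ), mul(Z, Z)), SSSZ))))))))
  [14] S(S(S(S(S(S(mul(add(add(Z, SZ), mul(Z, Z)), SSSZ)))))))
  [15] S(S(S(S(S(S(mul(add(SZ, mul(Z, Z)), SSSZ)))))))
  [16] S(S(S(S(S(S(mul(S(add(Z, mul(Z, Z))), SSSZ)))))))
  [17] S(S(S(S(S(S(add(SSSZ, mul(add(Z, mul(Z, Z)), SSSZ))))))))
  [18] S(S(S(S(S(S(S(add(SSZ, mul(add(Z, mul(Z, Z)), SSSZ)))))))))
  [19] S(S(S(S(S(S(S(S(add(SZ, mul(add(Z, mul(Z, Z)), SSSZ))))))))))
  [20] S(S(S(S(S(S(S(S(S(add(Z, mul(add(Z, mul(Z, Z)), SSSZ)))))))))))

Answer: NO — after 20 steps the term is S(S(S(S(S(S(S(S(S(add(Z, mul(add(Z, mul(Z, Z)), SSSZ))))))))))), not yet normal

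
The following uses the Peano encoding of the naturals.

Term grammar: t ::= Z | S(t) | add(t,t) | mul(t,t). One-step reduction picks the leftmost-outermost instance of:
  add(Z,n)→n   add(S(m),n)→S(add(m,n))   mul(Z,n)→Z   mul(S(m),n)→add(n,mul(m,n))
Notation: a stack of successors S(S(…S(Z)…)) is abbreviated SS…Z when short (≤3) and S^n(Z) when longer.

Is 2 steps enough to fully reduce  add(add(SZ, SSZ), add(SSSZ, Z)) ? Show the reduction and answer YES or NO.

Answer: NO — after 2 steps the term is S(add(add(Z, SSZ), add(SSSZ, Z))), not yet normal

Derivation:
  start: add(add(SZ, SSZ), add(SSSZ, Z))
  step 1: add(S(add(Z, SSZ)), add(SSSZ, Z))
  step 2: S(add(add(Z, SSZ), add(SSSZ, Z)))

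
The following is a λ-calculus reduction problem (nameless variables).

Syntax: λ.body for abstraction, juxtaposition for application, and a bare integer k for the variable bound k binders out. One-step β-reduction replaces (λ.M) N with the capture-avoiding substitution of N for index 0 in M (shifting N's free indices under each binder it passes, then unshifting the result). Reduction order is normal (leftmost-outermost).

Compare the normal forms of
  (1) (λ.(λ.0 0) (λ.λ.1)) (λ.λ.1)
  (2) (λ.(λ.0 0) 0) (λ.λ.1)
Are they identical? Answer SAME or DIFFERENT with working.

Answer: SAME — A ⇓ λ.λ.λ.1, B ⇓ λ.λ.λ.1

Working:
Term A:
  start: (λ.(λ.0 0) (λ.λ.1)) (λ.λ.1)
  →1  (λ.0 0) (λ.λ.1)
  →2  (λ.λ.1) (λ.λ.1)
  →3  λ.λ.λ.1

Term B:
  start: (λ.(λ.0 0) 0) (λ.λ.1)
  →1  (λ.0 0) (λ.λ.1)
  →2  (λ.λ.1) (λ.λ.1)
  →3  λ.λ.λ.1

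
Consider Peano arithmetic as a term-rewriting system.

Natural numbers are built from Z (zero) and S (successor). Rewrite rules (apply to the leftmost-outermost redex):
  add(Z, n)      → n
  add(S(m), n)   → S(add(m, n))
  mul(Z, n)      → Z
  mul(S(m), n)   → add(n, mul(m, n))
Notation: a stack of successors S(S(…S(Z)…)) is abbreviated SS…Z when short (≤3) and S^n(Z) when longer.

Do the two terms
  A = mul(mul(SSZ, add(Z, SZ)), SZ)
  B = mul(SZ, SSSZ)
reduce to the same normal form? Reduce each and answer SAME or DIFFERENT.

Answer: DIFFERENT — A ⇓ SSZ, B ⇓ SSSZ

Working:
Term A:
  start: mul(mul(SSZ, add(Z, SZ)), SZ)
  →1  mul(add(add(Z, SZ), mul(SZ, add(Z, SZ))), SZ)
  →2  mul(add(SZ, mul(SZ, add(Z, SZ))), SZ)
  →3  mul(S(add(Z, mul(SZ, add(Z, SZ)))), SZ)
  →4  add(SZ, mul(add(Z, mul(SZ, add(Z, SZ))), SZ))
  →5  S(add(Z, mul(add(Z, mul(SZ, add(Z, SZ))), SZ)))
  →6  S(mul(add(Z, mul(SZ, add(Z, SZ))), SZ))
  →7  S(mul(mul(SZ, add(Z, SZ)), SZ))
  →8  S(mul(add(add(Z, SZ), mul(Z, add(Z, SZ))), SZ))
  →9  S(mul(add(SZ, mul(Z, add(Z, SZ))), SZ))
  →10  S(mul(S(add(Z, mul(Z, add(Z, SZ)))), SZ))
  →11  S(add(SZ, mul(add(Z, mul(Z, add(Z, SZ))), SZ)))
  →12  S(S(add(Z, mul(add(Z, mul(Z, add(Z, SZ))), SZ))))
  →13  S(S(mul(add(Z, mul(Z, add(Z, SZ))), SZ)))
  →14  S(S(mul(mul(Z, add(Z, SZ)), SZ)))
  →15  S(S(mul(Z, SZ)))
  →16  SSZ

Term B:
  start: mul(SZ, SSSZ)
  →1  add(SSSZ, mul(Z, SSSZ))
  →2  S(add(SSZ, mul(Z, SSSZ)))
  →3  S(S(add(SZ, mul(Z, SSSZ))))
  →4  S(S(S(add(Z, mul(Z, SSSZ)))))
  →5  S(S(S(mul(Z, SSSZ))))
  →6  SSSZ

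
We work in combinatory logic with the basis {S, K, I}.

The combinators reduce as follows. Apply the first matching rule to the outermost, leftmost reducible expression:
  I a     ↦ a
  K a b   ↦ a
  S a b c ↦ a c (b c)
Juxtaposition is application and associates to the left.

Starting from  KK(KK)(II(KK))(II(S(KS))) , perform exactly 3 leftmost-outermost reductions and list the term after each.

Answer: after 3 steps: I(KK)

Reduction:
  start: KK(KK)(II(KK))(II(S(KS)))
  →1  K(II(KK))(II(S(KS)))
  →2  II(KK)
  →3  I(KK)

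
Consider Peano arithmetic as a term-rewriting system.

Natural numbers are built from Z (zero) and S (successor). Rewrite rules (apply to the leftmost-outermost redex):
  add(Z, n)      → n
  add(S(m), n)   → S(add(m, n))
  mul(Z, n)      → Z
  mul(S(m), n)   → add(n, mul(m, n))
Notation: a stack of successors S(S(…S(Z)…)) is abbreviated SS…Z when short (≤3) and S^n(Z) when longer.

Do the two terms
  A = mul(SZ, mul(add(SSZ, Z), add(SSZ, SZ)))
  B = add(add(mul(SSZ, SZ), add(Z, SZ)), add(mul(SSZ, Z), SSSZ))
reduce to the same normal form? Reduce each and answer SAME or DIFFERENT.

Answer: SAME — A ⇓ S^6(Z), B ⇓ S^6(Z)

Working:
Term A:
  start: mul(SZ, mul(add(SSZ, Z), add(SSZ, SZ)))
  [1] add(mul(add(SSZ, Z), add(SSZ, SZ)), mul(Z, mul(add(SSZ, Z), add(SSZ, SZ))))
  [2] add(mul(S(add(SZ, Z)), add(SSZ, SZ)), mul(Z, mul(add(SSZ, Z), add(SSZ, SZ))))
  [3] add(add(add(SSZ, SZ), mul(add(SZ, Z), add(SSZ, SZ))), mul(Z, mul(add(SSZ, Z), add(SSZ, SZ))))
  [4] add(add(S(add(SZ, SZ)), mul(add(SZ, Z), add(SSZ, SZ))), mul(Z, mul(add(SSZ, Z), add(SSZ, SZ))))
  [5] add(S(add(add(SZ, SZ), mul(add(SZ, Z), add(SSZ, SZ)))), mul(Z, mul(add(SSZ, Z), add(SSZ, SZ))))
  [6] S(add(add(add(SZ, SZ), mul(add(SZ, Z), add(SSZ, SZ))), mul(Z, mul(add(SSZ, Z), add(SSZ, SZ)))))
  [7] S(add(add(S(add(Z, SZ)), mul(add(SZ, Z), add(SSZ, SZ))), mul(Z, mul(add(SSZ, Z), add(SSZ, SZ)))))
  [8] S(add(S(add(add(Z, SZ), mul(add(SZ, Z), add(SSZ, SZ)))), mul(Z, mul(add(SSZ, Z), add(SSZ, SZ)))))
  [9] S(S(add(add(add(Z, SZ), mul(add(SZ, Z), add(SSZ, SZ))), mul(Z, mul(add(SSZ, Z), add(SSZ, SZ))))))
  [10] S(S(add(add(SZ, mul(add(SZ, Z), add(SSZ, SZ))), mul(Z, mul(add(SSZ, Z), add(SSZ, SZ))))))
  [11] S(S(add(S(add(Z, mul(add(SZ, Z), add(SSZ, SZ)))), mul(Z, mul(add(SSZ, Z), add(SSZ, SZ))))))
  [12] S(S(S(add(add(Z, mul(add(SZ, Z), add(SSZ, SZ))), mul(Z, mul(add(SSZ, Z), add(SSZ, SZ)))))))
  [13] S(S(S(add(mul(add(SZ, Z), add(SSZ, SZ)), mul(Z, mul(add(SSZ, Z), add(SSZ, SZ)))))))
  [14] S(S(S(add(mul(S(add(Z, Z)), add(SSZ, SZ)), mul(Z, mul(add(SSZ, Z), add(SSZ, SZ)))))))
  [15] S(S(S(add(add(add(SSZ, SZ), mul(add(Z, Z), add(SSZ, SZ))), mul(Z, mul(add(SSZ, Z), add(SSZ, SZ)))))))
  [16] S(S(S(add(add(S(add(SZ, SZ)), mul(add(Z, Z), add(SSZ, SZ))), mul(Z, mul(add(SSZ, Z), add(SSZ, SZ)))))))
  [17] S(S(S(add(S(add(add(SZ, SZ), mul(add(Z, Z), add(SSZ, SZ)))), mul(Z, mul(add(SSZ, Z), add(SSZ, SZ)))))))
  [18] S(S(S(S(add(add(add(SZ, SZ), mul(add(Z, Z), add(SSZ, SZ))), mul(Z, mul(add(SSZ, Z), add(SSZ, SZ))))))))
  [19] S(S(S(S(add(add(S(add(Z, SZ)), mul(add(Z, Z), add(SSZ, SZ))), mul(Z, mul(add(SSZ, Z), add(SSZ, SZ))))))))
  [20] S(S(S(S(add(S(add(add(Z, SZ), mul(add(Z, Z), add(SSZ, SZ)))), mul(Z, mul(add(SSZ, Z), add(SSZ, SZ))))))))
  [21] S(S(S(S(S(add(add(add(Z, SZ), mul(add(Z, Z), add(SSZ, SZ))), mul(Z, mul(add(SSZ, Z), add(SSZ, SZ)))))))))
  [22] S(S(S(S(S(add(add(SZ, mul(add(Z, Z), add(SSZ, SZ))), mul(Z, mul(add(SSZ, Z), add(SSZ, SZ)))))))))
  [23] S(S(S(S(S(add(S(add(Z, mul(add(Z, Z), add(SSZ, SZ)))), mul(Z, mul(add(SSZ, Z), add(SSZ, SZ)))))))))
  [24] S(S(S(S(S(S(add(add(Z, mul(add(Z, Z), add(SSZ, SZ))), mul(Z, mul(add(SSZ, Z), add(SSZ, SZ))))))))))
  [25] S(S(S(S(S(S(add(mul(add(Z, Z), add(SSZ, SZ)), mul(Z, mul(add(SSZ, Z), add(SSZ, SZ))))))))))
  [26] S(S(S(S(S(S(add(mul(Z, add(SSZ, SZ)), mul(Z, mul(add(SSZ, Z), add(SSZ, SZ))))))))))
  [27] S(S(S(S(S(S(add(Z, mul(Z, mul(add(SSZ, Z), add(SSZ, SZ))))))))))
  [28] S(S(S(S(S(S(mul(Z, mul(add(SSZ, Z), add(SSZ, SZ)))))))))
  [29] S^6(Z)

Term B:
  start: add(add(mul(SSZ, SZ), add(Z, SZ)), add(mul(SSZ, Z), SSSZ))
  [1] add(add(add(SZ, mul(SZ, SZ)), add(Z, SZ)), add(mul(SSZ, Z), SSSZ))
  [2] add(add(S(add(Z, mul(SZ, SZ))), add(Z, SZ)), add(mul(SSZ, Z), SSSZ))
  [3] add(S(add(add(Z, mul(SZ, SZ)), add(Z, SZ))), add(mul(SSZ, Z), SSSZ))
  [4] S(add(add(add(Z, mul(SZ, SZ)), add(Z, SZ)), add(mul(SSZ, Z), SSSZ)))
  [5] S(add(add(mul(SZ, SZ), add(Z, SZ)), add(mul(SSZ, Z), SSSZ)))
  [6] S(add(add(add(SZ, mul(Z, SZ)), add(Z, SZ)), add(mul(SSZ, Z), SSSZ)))
  [7] S(add(add(S(add(Z, mul(Z, SZ))), add(Z, SZ)), add(mul(SSZ, Z), SSSZ)))
  [8] S(add(S(add(add(Z, mul(Z, SZ)), add(Z, SZ))), add(mul(SSZ, Z), SSSZ)))
  [9] S(S(add(add(add(Z, mul(Z, SZ)), add(Z, SZ)), add(mul(SSZ, Z), SSSZ))))
  [10] S(S(add(add(mul(Z, SZ), add(Z, SZ)), add(mul(SSZ, Z), SSSZ))))
  [11] S(S(add(add(Z, add(Z, SZ)), add(mul(SSZ, Z), SSSZ))))
  [12] S(S(add(add(Z, SZ), add(mul(SSZ, Z), SSSZ))))
  [13] S(S(add(SZ, add(mul(SSZ, Z), SSSZ))))
  [14] S(S(S(add(Z, add(mul(SSZ, Z), SSSZ)))))
  [15] S(S(S(add(mul(SSZ, Z), SSSZ))))
  [16] S(S(S(add(add(Z, mul(SZ, Z)), SSSZ))))
  [17] S(S(S(add(mul(SZ, Z), SSSZ))))
  [18] S(S(S(add(add(Z, mul(Z, Z)), SSSZ))))
  [19] S(S(S(add(mul(Z, Z), SSSZ))))
  [20] S(S(S(add(Z, SSSZ))))
  [21] S^6(Z)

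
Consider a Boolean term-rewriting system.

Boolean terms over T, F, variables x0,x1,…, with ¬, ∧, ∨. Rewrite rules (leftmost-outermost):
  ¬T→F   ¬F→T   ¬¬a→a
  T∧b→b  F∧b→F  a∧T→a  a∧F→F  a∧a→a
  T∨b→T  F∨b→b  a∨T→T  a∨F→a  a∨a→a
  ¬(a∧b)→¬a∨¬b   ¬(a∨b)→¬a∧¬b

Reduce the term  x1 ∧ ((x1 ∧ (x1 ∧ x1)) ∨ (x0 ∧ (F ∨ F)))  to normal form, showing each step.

Answer: normal form = x1  (in 6 steps)

Reduction:
  start: x1 ∧ ((x1 ∧ (x1 ∧ x1)) ∨ (x0 ∧ (F ∨ F)))
  [1] x1 ∧ ((x1 ∧ x1) ∨ (x0 ∧ (F ∨ F)))
  [2] x1 ∧ (x1 ∨ (x0 ∧ (F ∨ F)))
  [3] x1 ∧ (x1 ∨ (x0 ∧ F))
  [4] x1 ∧ (x1 ∨ F)
  [5] x1 ∧ x1
  [6] x1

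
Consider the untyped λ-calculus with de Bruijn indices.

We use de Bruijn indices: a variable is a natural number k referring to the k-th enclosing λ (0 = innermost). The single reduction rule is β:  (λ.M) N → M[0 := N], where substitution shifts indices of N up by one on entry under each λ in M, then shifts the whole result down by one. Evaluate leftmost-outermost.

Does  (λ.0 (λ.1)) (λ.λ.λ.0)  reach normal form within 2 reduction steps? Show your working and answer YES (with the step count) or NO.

  start: (λ.0 (λ.1)) (λ.λ.λ.0)
  →1  (λ.λ.λ.0) (λ.λ.λ.λ.0)
  →2  λ.λ.0

Answer: YES — reaches normal form λ.λ.0 in 2 ≤ 2 steps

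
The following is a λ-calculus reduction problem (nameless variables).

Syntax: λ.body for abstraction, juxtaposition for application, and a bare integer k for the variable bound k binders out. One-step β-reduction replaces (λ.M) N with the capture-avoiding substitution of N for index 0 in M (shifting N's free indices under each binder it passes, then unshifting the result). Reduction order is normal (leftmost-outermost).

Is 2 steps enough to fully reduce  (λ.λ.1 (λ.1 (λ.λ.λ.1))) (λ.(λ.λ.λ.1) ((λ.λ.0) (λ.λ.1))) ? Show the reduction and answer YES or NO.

  start: (λ.λ.1 (λ.1 (λ.λ.λ.1))) (λ.(λ.λ.λ.1) ((λ.λ.0) (λ.λ.1)))
  step 1: λ.(λ.(λ.λ.λ.1) ((λ.λ.0) (λ.λ.1))) (λ.1 (λ.λ.λ.1))
  step 2: λ.(λ.λ.λ.1) ((λ.λ.0) (λ.λ.1))

Answer: NO — after 2 steps the term is λ.(λ.λ.λ.1) ((λ.λ.0) (λ.λ.1)), not yet normal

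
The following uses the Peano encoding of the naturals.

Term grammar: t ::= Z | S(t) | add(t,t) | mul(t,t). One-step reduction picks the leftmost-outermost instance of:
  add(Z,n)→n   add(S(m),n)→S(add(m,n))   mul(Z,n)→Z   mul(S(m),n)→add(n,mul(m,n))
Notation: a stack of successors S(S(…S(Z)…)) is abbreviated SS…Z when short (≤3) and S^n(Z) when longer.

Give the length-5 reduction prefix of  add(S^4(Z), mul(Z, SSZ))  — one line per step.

  start: add(S^4(Z), mul(Z, SSZ))
  [1] S(add(SSSZ, mul(Z, SSZ)))
  [2] S(S(add(SSZ, mul(Z, SSZ))))
  [3] S(S(S(add(SZ, mul(Z, SSZ)))))
  [4] S(S(S(S(add(Z, mul(Z, SSZ))))))
  [5] S(S(S(S(mul(Z, SSZ)))))

Answer: after 5 steps: S(S(S(S(mul(Z, SSZ)))))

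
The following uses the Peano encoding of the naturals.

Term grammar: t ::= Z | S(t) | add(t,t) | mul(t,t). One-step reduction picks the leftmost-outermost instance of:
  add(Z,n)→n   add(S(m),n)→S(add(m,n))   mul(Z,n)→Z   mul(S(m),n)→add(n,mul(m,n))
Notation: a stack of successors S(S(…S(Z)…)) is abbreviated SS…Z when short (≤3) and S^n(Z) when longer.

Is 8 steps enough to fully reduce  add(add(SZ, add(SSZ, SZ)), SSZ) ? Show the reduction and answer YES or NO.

Answer: NO — after 8 steps the term is S(S(S(add(SZ, SSZ)))), not yet normal

Derivation:
  start: add(add(SZ, add(SSZ, SZ)), SSZ)
  [1] add(S(add(Z, add(SSZ, SZ))), SSZ)
  [2] S(add(add(Z, add(SSZ, SZ)), SSZ))
  [3] S(add(add(SSZ, SZ), SSZ))
  [4] S(add(S(add(SZ, SZ)), SSZ))
  [5] S(S(add(add(SZ, SZ), SSZ)))
  [6] S(S(add(S(add(Z, SZ)), SSZ)))
  [7] S(S(S(add(add(Z, SZ), SSZ))))
  [8] S(S(S(add(SZ, SSZ))))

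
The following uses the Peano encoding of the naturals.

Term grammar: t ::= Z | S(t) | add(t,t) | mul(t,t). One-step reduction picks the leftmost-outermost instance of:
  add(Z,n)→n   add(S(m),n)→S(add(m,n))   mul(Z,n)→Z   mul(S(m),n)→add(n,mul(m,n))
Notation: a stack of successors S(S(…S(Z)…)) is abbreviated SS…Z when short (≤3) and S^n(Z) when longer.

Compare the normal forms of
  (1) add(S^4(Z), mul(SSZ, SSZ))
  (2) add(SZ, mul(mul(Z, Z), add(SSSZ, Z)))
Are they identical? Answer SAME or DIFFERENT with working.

Answer: DIFFERENT — A ⇓ S^8(Z), B ⇓ SZ

Reduction:
Term A:
  start: add(S^4(Z), mul(SSZ, SSZ))
  step 1: S(add(SSSZ, mul(SSZ, SSZ)))
  step 2: S(S(add(SSZ, mul(SSZ, SSZ))))
  step 3: S(S(S(add(SZ, mul(SSZ, SSZ)))))
  step 4: S(S(S(S(add(Z, mul(SSZ, SSZ))))))
  step 5: S(S(S(S(mul(SSZ, SSZ)))))
  step 6: S(S(S(S(add(SSZ, mul(SZ, SSZ))))))
  step 7: S(S(S(S(S(add(SZ, mul(SZ, SSZ)))))))
  step 8: S(S(S(S(S(S(add(Z, mul(SZ, SSZ))))))))
  step 9: S(S(S(S(S(S(mul(SZ, SSZ)))))))
  step 10: S(S(S(S(S(S(add(SSZ, mul(Z, SSZ))))))))
  step 11: S(S(S(S(S(S(S(add(SZ, mul(Z, SSZ)))))))))
  step 12: S(S(S(S(S(S(S(S(add(Z, mul(Z, SSZ))))))))))
  step 13: S(S(S(S(S(S(S(S(mul(Z, SSZ)))))))))
  step 14: S^8(Z)

Term B:
  start: add(SZ, mul(mul(Z, Z), add(SSSZ, Z)))
  step 1: S(add(Z, mul(mul(Z, Z), add(SSSZ, Z))))
  step 2: S(mul(mul(Z, Z), add(SSSZ, Z)))
  step 3: S(mul(Z, add(SSSZ, Z)))
  step 4: SZ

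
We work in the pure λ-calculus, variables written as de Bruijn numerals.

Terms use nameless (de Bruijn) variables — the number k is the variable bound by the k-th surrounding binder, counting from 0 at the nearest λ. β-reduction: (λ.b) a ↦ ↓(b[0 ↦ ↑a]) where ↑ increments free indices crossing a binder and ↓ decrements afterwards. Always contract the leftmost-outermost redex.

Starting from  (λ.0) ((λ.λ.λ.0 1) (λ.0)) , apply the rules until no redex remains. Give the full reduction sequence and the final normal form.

  start: (λ.0) ((λ.λ.λ.0 1) (λ.0))
  [1] (λ.λ.λ.0 1) (λ.0)
  [2] λ.λ.0 1

Answer: normal form = λ.λ.0 1  (in 2 steps)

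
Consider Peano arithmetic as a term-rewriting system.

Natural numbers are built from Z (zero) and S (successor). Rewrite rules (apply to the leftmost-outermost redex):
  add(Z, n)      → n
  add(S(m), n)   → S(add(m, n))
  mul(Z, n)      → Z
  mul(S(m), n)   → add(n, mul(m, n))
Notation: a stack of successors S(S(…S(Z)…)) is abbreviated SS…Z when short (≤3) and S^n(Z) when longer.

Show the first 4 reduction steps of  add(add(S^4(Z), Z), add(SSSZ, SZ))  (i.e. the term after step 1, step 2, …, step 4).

Answer: after 4 steps: S(S(add(add(SSZ, Z), add(SSSZ, SZ))))

Reduction:
  start: add(add(S^4(Z), Z), add(SSSZ, SZ))
  →1  add(S(add(SSSZ, Z)), add(SSSZ, SZ))
  →2  S(add(add(SSSZ, Z), add(SSSZ, SZ)))
  →3  S(add(S(add(SSZ, Z)), add(SSSZ, SZ)))
  →4  S(S(add(add(SSZ, Z), add(SSSZ, SZ))))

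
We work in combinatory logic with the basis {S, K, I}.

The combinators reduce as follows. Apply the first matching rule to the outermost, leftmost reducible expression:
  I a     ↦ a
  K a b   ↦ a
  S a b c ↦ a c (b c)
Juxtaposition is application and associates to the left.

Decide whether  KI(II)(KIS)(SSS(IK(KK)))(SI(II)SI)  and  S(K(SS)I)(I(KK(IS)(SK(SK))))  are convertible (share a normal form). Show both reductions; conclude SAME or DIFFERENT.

Answer: DIFFERENT — A ⇓ K, B ⇓ S(SS)(K(SK(SK)))

Derivation:
Term A:
  start: KI(II)(KIS)(SSS(IK(KK)))(SI(II)SI)
  step 1: I(KIS)(SSS(IK(KK)))(SI(II)SI)
  step 2: KIS(SSS(IK(KK)))(SI(II)SI)
  step 3: I(SSS(IK(KK)))(SI(II)SI)
  step 4: SSS(IK(KK))(SI(II)SI)
  step 5: S(IK(KK))(S(IK(KK)))(SI(II)SI)
  step 6: IK(KK)(SI(II)SI)(S(IK(KK))(SI(II)SI))
  step 7: K(KK)(SI(II)SI)(S(IK(KK))(SI(II)SI))
  step 8: KK(S(IK(KK))(SI(II)SI))
  step 9: K

Term B:
  start: S(K(SS)I)(I(KK(IS)(SK(SK))))
  step 1: S(SS)(I(KK(IS)(SK(SK))))
  step 2: S(SS)(KK(IS)(SK(SK)))
  step 3: S(SS)(K(SK(SK)))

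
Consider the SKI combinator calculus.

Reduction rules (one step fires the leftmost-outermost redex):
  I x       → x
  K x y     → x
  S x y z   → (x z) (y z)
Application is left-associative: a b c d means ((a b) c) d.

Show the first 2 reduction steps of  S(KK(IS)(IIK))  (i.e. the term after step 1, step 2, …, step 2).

  start: S(KK(IS)(IIK))
  [1] S(K(IIK))
  [2] S(K(IK))

Answer: after 2 steps: S(K(IK))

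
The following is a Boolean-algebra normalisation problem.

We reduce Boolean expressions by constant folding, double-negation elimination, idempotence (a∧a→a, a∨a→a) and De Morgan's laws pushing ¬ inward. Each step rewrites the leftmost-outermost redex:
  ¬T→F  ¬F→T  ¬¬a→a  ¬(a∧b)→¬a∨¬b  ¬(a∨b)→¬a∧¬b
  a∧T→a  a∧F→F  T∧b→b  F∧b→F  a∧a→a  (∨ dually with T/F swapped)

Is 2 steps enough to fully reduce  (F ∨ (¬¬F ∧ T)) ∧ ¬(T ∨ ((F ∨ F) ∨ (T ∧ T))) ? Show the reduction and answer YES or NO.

Answer: NO — after 2 steps the term is ¬¬F ∧ ¬(T ∨ ((F ∨ F) ∨ (T ∧ T))), not yet normal

Reduction:
  start: (F ∨ (¬¬F ∧ T)) ∧ ¬(T ∨ ((F ∨ F) ∨ (T ∧ T)))
  step 1: (¬¬F ∧ T) ∧ ¬(T ∨ ((F ∨ F) ∨ (T ∧ T)))
  step 2: ¬¬F ∧ ¬(T ∨ ((F ∨ F) ∨ (T ∧ T)))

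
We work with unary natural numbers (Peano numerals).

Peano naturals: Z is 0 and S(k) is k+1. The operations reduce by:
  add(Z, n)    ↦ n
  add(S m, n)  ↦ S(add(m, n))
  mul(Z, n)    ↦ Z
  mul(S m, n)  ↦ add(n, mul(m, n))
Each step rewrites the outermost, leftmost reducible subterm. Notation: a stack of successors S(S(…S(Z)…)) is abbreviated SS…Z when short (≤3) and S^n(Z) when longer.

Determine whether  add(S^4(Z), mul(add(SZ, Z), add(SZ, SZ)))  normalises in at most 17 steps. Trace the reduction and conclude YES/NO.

  start: add(S^4(Z), mul(add(SZ, Z), add(SZ, SZ)))
  [1] S(add(SSSZ, mul(add(SZ, Z), add(SZ, SZ))))
  [2] S(S(add(SSZ, mul(add(SZ, Z), add(SZ, SZ)))))
  [3] S(S(S(add(SZ, mul(add(SZ, Z), add(SZ, SZ))))))
  [4] S(S(S(S(add(Z, mul(add(SZ, Z), add(SZ, SZ)))))))
  [5] S(S(S(S(mul(add(SZ, Z), add(SZ, SZ))))))
  [6] S(S(S(S(mul(S(add(Z, Z)), add(SZ, SZ))))))
  [7] S(S(S(S(add(add(SZ, SZ), mul(add(Z, Z), add(SZ, SZ)))))))
  [8] S(S(S(S(add(S(add(Z, SZ)), mul(add(Z, Z), add(SZ, SZ)))))))
  [9] S(S(S(S(S(add(add(Z, SZ), mul(add(Z, Z), add(SZ, SZ))))))))
  [10] S(S(S(S(S(add(SZ, mul(add(Z, Z), add(SZ, SZ))))))))
  [11] S(S(S(S(S(S(add(Z, mul(add(Z, Z), add(SZ, SZ)))))))))
  [12] S(S(S(S(S(S(mul(add(Z, Z), add(SZ, SZ))))))))
  [13] S(S(S(S(S(S(mul(Z, add(SZ, SZ))))))))
  [14] S^6(Z)

Answer: YES — reaches normal form S^6(Z) in 14 ≤ 17 steps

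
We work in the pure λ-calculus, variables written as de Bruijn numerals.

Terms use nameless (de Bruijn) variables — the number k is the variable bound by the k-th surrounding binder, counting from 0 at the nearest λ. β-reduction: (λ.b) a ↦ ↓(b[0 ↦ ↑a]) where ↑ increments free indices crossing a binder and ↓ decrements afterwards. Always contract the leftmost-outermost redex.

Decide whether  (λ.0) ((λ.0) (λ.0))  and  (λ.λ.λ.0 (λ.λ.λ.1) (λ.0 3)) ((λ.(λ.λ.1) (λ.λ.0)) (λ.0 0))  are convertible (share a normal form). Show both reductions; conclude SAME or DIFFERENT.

Answer: DIFFERENT — A ⇓ λ.0, B ⇓ λ.λ.0 (λ.λ.λ.1) (λ.0 (λ.λ.λ.0))

Working:
Term A:
  start: (λ.0) ((λ.0) (λ.0))
  [1] (λ.0) (λ.0)
  [2] λ.0

Term B:
  start: (λ.λ.λ.0 (λ.λ.λ.1) (λ.0 3)) ((λ.(λ.λ.1) (λ.λ.0)) (λ.0 0))
  [1] λ.λ.0 (λ.λ.λ.1) (λ.0 ((λ.(λ.λ.1) (λ.λ.0)) (λ.0 0)))
  [2] λ.λ.0 (λ.λ.λ.1) (λ.0 ((λ.λ.1) (λ.λ.0)))
  [3] λ.λ.0 (λ.λ.λ.1) (λ.0 (λ.λ.λ.0))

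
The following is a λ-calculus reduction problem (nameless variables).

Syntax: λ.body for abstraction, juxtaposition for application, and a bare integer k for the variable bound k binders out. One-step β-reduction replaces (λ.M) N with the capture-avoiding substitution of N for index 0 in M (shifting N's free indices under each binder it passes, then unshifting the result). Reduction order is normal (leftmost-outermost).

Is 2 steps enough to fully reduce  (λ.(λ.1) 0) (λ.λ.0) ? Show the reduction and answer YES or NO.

Answer: YES — reaches normal form λ.λ.0 in 2 ≤ 2 steps

Reduction:
  start: (λ.(λ.1) 0) (λ.λ.0)
  [1] (λ.λ.λ.0) (λ.λ.0)
  [2] λ.λ.0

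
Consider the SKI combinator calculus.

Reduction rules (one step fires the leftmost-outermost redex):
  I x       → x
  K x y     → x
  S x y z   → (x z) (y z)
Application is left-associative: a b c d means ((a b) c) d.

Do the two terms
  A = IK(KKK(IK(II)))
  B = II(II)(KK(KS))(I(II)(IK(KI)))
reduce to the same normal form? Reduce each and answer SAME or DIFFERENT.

Term A:
  start: IK(KKK(IK(II)))
  step 1: K(KKK(IK(II)))
  step 2: K(K(IK(II)))
  step 3: K(K(K(II)))
  step 4: K(K(KI))

Term B:
  start: II(II)(KK(KS))(I(II)(IK(KI)))
  step 1: I(II)(KK(KS))(I(II)(IK(KI)))
  step 2: II(KK(KS))(I(II)(IK(KI)))
  step 3: I(KK(KS))(I(II)(IK(KI)))
  step 4: KK(KS)(I(II)(IK(KI)))
  step 5: K(I(II)(IK(KI)))
  step 6: K(II(IK(KI)))
  step 7: K(I(IK(KI)))
  step 8: K(IK(KI))
  step 9: K(K(KI))

Answer: SAME — A ⇓ K(K(KI)), B ⇓ K(K(KI))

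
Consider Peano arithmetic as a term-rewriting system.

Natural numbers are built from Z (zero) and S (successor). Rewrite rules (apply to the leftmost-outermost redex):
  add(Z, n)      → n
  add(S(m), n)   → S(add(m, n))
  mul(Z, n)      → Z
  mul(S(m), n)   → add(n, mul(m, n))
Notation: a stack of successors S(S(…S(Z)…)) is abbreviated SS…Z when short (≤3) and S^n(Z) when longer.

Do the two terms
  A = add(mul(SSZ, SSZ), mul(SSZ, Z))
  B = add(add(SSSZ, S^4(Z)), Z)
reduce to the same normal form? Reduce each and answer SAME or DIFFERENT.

Answer: DIFFERENT — A ⇓ S^4(Z), B ⇓ S^7(Z)

Working:
Term A:
  start: add(mul(SSZ, SSZ), mul(SSZ, Z))
  step 1: add(add(SSZ, mul(SZ, SSZ)), mul(SSZ, Z))
  step 2: add(S(add(SZ, mul(SZ, SSZ))), mul(SSZ, Z))
  step 3: S(add(add(SZ, mul(SZ, SSZ)), mul(SSZ, Z)))
  step 4: S(add(S(add(Z, mul(SZ, SSZ))), mul(SSZ, Z)))
  step 5: S(S(add(add(Z, mul(SZ, SSZ)), mul(SSZ, Z))))
  step 6: S(S(add(mul(SZ, SSZ), mul(SSZ, Z))))
  step 7: S(S(add(add(SSZ, mul(Z, SSZ)), mul(SSZ, Z))))
  step 8: S(S(add(S(add(SZ, mul(Z, SSZ))), mul(SSZ, Z))))
  step 9: S(S(S(add(add(SZ, mul(Z, SSZ)), mul(SSZ, Z)))))
  step 10: S(S(S(add(S(add(Z, mul(Z, SSZ))), mul(SSZ, Z)))))
  step 11: S(S(S(S(add(add(Z, mul(Z, SSZ)), mul(SSZ, Z))))))
  step 12: S(S(S(S(add(mul(Z, SSZ), mul(SSZ, Z))))))
  step 13: S(S(S(S(add(Z, mul(SSZ, Z))))))
  step 14: S(S(S(S(mul(SSZ, Z)))))
  step 15: S(S(S(S(add(Z, mul(SZ, Z))))))
  step 16: S(S(S(S(mul(SZ, Z)))))
  step 17: S(S(S(S(add(Z, mul(Z, Z))))))
  step 18: S(S(S(S(mul(Z, Z)))))
  step 19: S^4(Z)

Term B:
  start: add(add(SSSZ, S^4(Z)), Z)
  step 1: add(S(add(SSZ, S^4(Z))), Z)
  step 2: S(add(add(SSZ, S^4(Z)), Z))
  step 3: S(add(S(add(SZ, S^4(Z))), Z))
  step 4: S(S(add(add(SZ, S^4(Z)), Z)))
  step 5: S(S(add(S(add(Z, S^4(Z))), Z)))
  step 6: S(S(S(add(add(Z, S^4(Z)), Z))))
  step 7: S(S(S(add(S^4(Z), Z))))
  step 8: S(S(S(S(add(SSSZ, Z)))))
  step 9: S(S(S(S(S(add(SSZ, Z))))))
  step 10: S(S(S(S(S(S(add(SZ, Z)))))))
  step 11: S(S(S(S(S(S(S(add(Z, Z))))))))
  step 12: S^7(Z)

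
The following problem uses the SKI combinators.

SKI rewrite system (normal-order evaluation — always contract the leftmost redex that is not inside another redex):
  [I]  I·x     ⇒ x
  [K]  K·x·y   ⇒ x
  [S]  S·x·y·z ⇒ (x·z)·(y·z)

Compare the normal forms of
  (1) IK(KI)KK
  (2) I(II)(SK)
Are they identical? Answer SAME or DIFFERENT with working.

Term A:
  start: IK(KI)KK
  →1  K(KI)KK
  →2  KIK
  →3  I

Term B:
  start: I(II)(SK)
  →1  II(SK)
  →2  I(SK)
  →3  SK

Answer: DIFFERENT — A ⇓ I, B ⇓ SK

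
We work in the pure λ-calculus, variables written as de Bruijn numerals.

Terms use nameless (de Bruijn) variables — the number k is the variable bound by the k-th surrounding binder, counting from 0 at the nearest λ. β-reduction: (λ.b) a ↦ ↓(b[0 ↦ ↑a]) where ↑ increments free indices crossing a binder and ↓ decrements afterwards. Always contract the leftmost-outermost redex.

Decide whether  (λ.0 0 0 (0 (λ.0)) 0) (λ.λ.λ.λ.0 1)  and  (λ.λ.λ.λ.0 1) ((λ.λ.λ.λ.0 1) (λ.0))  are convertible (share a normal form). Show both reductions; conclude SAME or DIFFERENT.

Term A:
  start: (λ.0 0 0 (0 (λ.0)) 0) (λ.λ.λ.λ.0 1)
  step 1: (λ.λ.λ.λ.0 1) (λ.λ.λ.λ.0 1) (λ.λ.λ.λ.0 1) ((λ.λ.λ.λ.0 1) (λ.0)) (λ.λ.λ.λ.0 1)
  step 2: (λ.λ.λ.0 1) (λ.λ.λ.λ.0 1) ((λ.λ.λ.λ.0 1) (λ.0)) (λ.λ.λ.λ.0 1)
  step 3: (λ.λ.0 1) ((λ.λ.λ.λ.0 1) (λ.0)) (λ.λ.λ.λ.0 1)
  step 4: (λ.0 ((λ.λ.λ.λ.0 1) (λ.0))) (λ.λ.λ.λ.0 1)
  step 5: (λ.λ.λ.λ.0 1) ((λ.λ.λ.λ.0 1) (λ.0))
  step 6: λ.λ.λ.0 1

Term B:
  start: (λ.λ.λ.λ.0 1) ((λ.λ.λ.λ.0 1) (λ.0))
  step 1: λ.λ.λ.0 1

Answer: SAME — A ⇓ λ.λ.λ.0 1, B ⇓ λ.λ.λ.0 1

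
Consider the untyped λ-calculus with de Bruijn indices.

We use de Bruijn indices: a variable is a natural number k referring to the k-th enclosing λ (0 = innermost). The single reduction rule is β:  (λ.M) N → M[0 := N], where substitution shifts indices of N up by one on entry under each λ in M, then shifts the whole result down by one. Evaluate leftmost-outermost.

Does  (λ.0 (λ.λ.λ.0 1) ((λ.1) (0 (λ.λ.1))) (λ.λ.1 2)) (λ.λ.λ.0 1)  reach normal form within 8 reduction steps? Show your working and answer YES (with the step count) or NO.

  start: (λ.0 (λ.λ.λ.0 1) ((λ.1) (0 (λ.λ.1))) (λ.λ.1 2)) (λ.λ.λ.0 1)
  [1] (λ.λ.λ.0 1) (λ.λ.λ.0 1) ((λ.λ.λ.λ.0 1) ((λ.λ.λ.0 1) (λ.λ.1))) (λ.λ.1 (λ.λ.λ.0 1))
  [2] (λ.λ.0 1) ((λ.λ.λ.λ.0 1) ((λ.λ.λ.0 1) (λ.λ.1))) (λ.λ.1 (λ.λ.λ.0 1))
  [3] (λ.0 ((λ.λ.λ.λ.0 1) ((λ.λ.λ.0 1) (λ.λ.1)))) (λ.λ.1 (λ.λ.λ.0 1))
  [4] (λ.λ.1 (λ.λ.λ.0 1)) ((λ.λ.λ.λ.0 1) ((λ.λ.λ.0 1) (λ.λ.1)))
  [5] λ.(λ.λ.λ.λ.0 1) ((λ.λ.λ.0 1) (λ.λ.1)) (λ.λ.λ.0 1)
  [6] λ.(λ.λ.λ.0 1) (λ.λ.λ.0 1)
  [7] λ.λ.λ.0 1

Answer: YES — reaches normal form λ.λ.λ.0 1 in 7 ≤ 8 steps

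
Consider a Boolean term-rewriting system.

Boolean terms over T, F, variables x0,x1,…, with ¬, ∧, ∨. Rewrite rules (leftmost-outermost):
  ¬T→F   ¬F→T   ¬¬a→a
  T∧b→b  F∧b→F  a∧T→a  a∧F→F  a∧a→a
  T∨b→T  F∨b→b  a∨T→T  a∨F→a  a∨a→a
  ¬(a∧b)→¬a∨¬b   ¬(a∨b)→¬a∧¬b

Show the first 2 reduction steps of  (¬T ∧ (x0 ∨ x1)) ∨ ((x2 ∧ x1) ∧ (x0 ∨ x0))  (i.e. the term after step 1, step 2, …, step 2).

Answer: after 2 steps: F ∨ ((x2 ∧ x1) ∧ (x0 ∨ x0))

Reduction:
  start: (¬T ∧ (x0 ∨ x1)) ∨ ((x2 ∧ x1) ∧ (x0 ∨ x0))
  step 1: (F ∧ (x0 ∨ x1)) ∨ ((x2 ∧ x1) ∧ (x0 ∨ x0))
  step 2: F ∨ ((x2 ∧ x1) ∧ (x0 ∨ x0))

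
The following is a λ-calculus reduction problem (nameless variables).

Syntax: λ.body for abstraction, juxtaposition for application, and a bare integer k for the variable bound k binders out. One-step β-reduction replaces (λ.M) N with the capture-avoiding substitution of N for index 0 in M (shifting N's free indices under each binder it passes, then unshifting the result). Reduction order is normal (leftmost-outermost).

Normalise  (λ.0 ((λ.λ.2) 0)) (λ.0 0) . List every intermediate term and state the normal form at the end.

  start: (λ.0 ((λ.λ.2) 0)) (λ.0 0)
  step 1: (λ.0 0) ((λ.λ.λ.0 0) (λ.0 0))
  step 2: (λ.λ.λ.0 0) (λ.0 0) ((λ.λ.λ.0 0) (λ.0 0))
  step 3: (λ.λ.0 0) ((λ.λ.λ.0 0) (λ.0 0))
  step 4: λ.0 0

Answer: normal form = λ.0 0  (in 4 steps)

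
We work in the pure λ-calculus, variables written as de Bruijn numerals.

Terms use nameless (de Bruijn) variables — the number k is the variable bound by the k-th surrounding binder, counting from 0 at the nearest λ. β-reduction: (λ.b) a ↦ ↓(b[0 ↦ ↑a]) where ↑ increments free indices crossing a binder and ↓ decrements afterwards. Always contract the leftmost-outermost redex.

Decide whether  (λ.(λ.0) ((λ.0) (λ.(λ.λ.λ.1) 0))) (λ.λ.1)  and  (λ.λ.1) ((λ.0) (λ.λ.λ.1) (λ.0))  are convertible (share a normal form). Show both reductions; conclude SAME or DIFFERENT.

Term A:
  start: (λ.(λ.0) ((λ.0) (λ.(λ.λ.λ.1) 0))) (λ.λ.1)
  [1] (λ.0) ((λ.0) (λ.(λ.λ.λ.1) 0))
  [2] (λ.0) (λ.(λ.λ.λ.1) 0)
  [3] λ.(λ.λ.λ.1) 0
  [4] λ.λ.λ.1

Term B:
  start: (λ.λ.1) ((λ.0) (λ.λ.λ.1) (λ.0))
  [1] λ.(λ.0) (λ.λ.λ.1) (λ.0)
  [2] λ.(λ.λ.λ.1) (λ.0)
  [3] λ.λ.λ.1

Answer: SAME — A ⇓ λ.λ.λ.1, B ⇓ λ.λ.λ.1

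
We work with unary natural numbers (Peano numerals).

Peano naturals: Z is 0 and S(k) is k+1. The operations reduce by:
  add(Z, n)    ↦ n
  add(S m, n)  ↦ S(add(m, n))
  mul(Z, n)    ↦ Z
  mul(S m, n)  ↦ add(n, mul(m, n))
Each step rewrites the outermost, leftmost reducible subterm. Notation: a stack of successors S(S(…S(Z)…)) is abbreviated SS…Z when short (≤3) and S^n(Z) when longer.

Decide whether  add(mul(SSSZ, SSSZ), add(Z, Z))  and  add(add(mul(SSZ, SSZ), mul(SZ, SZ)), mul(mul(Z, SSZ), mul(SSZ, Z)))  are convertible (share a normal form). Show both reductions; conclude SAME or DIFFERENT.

Answer: DIFFERENT — A ⇓ S^9(Z), B ⇓ S^5(Z)

Working:
Term A:
  start: add(mul(SSSZ, SSSZ), add(Z, Z))
  step 1: add(add(SSSZ, mul(SSZ, SSSZ)), add(Z, Z))
  step 2: add(S(add(SSZ, mul(SSZ, SSSZ))), add(Z, Z))
  step 3: S(add(add(SSZ, mul(SSZ, SSSZ)), add(Z, Z)))
  step 4: S(add(S(add(SZ, mul(SSZ, SSSZ))), add(Z, Z)))
  step 5: S(S(add(add(SZ, mul(SSZ, SSSZ)), add(Z, Z))))
  step 6: S(S(add(S(add(Z, mul(SSZ, SSSZ))), add(Z, Z))))
  step 7: S(S(S(add(add(Z, mul(SSZ, SSSZ)), add(Z, Z)))))
  step 8: S(S(S(add(mul(SSZ, SSSZ), add(Z, Z)))))
  step 9: S(S(S(add(add(SSSZ, mul(SZ, SSSZ)), add(Z, Z)))))
  step 10: S(S(S(add(S(add(SSZ, mul(SZ, SSSZ))), add(Z, Z)))))
  step 11: S(S(S(S(add(add(SSZ, mul(SZ, SSSZ)), add(Z, Z))))))
  step 12: S(S(S(S(add(S(add(SZ, mul(SZ, SSSZ))), add(Z, Z))))))
  step 13: S(S(S(S(S(add(add(SZ, mul(SZ, SSSZ)), add(Z, Z)))))))
  step 14: S(S(S(S(S(add(S(add(Z, mul(SZ, SSSZ))), add(Z, Z)))))))
  step 15: S(S(S(S(S(S(add(add(Z, mul(SZ, SSSZ)), add(Z, Z))))))))
  step 16: S(S(S(S(S(S(add(mul(SZ, SSSZ), add(Z, Z))))))))
  step 17: S(S(S(S(S(S(add(add(SSSZ, mul(Z, SSSZ)), add(Z, Z))))))))
  step 18: S(S(S(S(S(S(add(S(add(SSZ, mul(Z, SSSZ))), add(Z, Z))))))))
  step 19: S(S(S(S(S(S(S(add(add(SSZ, mul(Z, SSSZ)), add(Z, Z)))))))))
  step 20: S(S(S(S(S(S(S(add(S(add(SZ, mul(Z, SSSZ))), add(Z, Z)))))))))
  step 21: S(S(S(S(S(S(S(S(add(add(SZ, mul(Z, SSSZ)), add(Z, Z))))))))))
  step 22: S(S(S(S(S(S(S(S(add(S(add(Z, mul(Z, SSSZ))), add(Z, Z))))))))))
  step 23: S(S(S(S(S(S(S(S(S(add(add(Z, mul(Z, SSSZ)), add(Z, Z)))))))))))
  step 24: S(S(S(S(S(S(S(S(S(add(mul(Z, SSSZ), add(Z, Z)))))))))))
  step 25: S(S(S(S(S(S(S(S(S(add(Z, add(Z, Z)))))))))))
  step 26: S(S(S(S(S(S(S(S(S(add(Z, Z))))))))))
  step 27: S^9(Z)

Term B:
  start: add(add(mul(SSZ, SSZ), mul(SZ, SZ)), mul(mul(Z, SSZ), mul(SSZ, Z)))
  step 1: add(add(add(SSZ, mul(SZ, SSZ)), mul(SZ, SZ)), mul(mul(Z, SSZ), mul(SSZ, Z)))
  step 2: add(add(S(add(SZ, mul(SZ, SSZ))), mul(SZ, SZ)), mul(mul(Z, SSZ), mul(SSZ, Z)))
  step 3: add(S(add(add(SZ, mul(SZ, SSZ)), mul(SZ, SZ))), mul(mul(Z, SSZ), mul(SSZ, Z)))
  step 4: S(add(add(add(SZ, mul(SZ, SSZ)), mul(SZ, SZ)), mul(mul(Z, SSZ), mul(SSZ, Z))))
  step 5: S(add(add(S(add(Z, mul(SZ, SSZ))), mul(SZ, SZ)), mul(mul(Z, SSZ), mul(SSZ, Z))))
  step 6: S(add(S(add(add(Z, mul(SZ, SSZ)), mul(SZ, SZ))), mul(mul(Z, SSZ), mul(SSZ, Z))))
  step 7: S(S(add(add(add(Z, mul(SZ, SSZ)), mul(SZ, SZ)), mul(mul(Z, SSZ), mul(SSZ, Z)))))
  step 8: S(S(add(add(mul(SZ, SSZ), mul(SZ, SZ)), mul(mul(Z, SSZ), mul(SSZ, Z)))))
  step 9: S(S(add(add(add(SSZ, mul(Z, SSZ)), mul(SZ, SZ)), mul(mul(Z, SSZ), mul(SSZ, Z)))))
  step 10: S(S(add(add(S(add(SZ, mul(Z, SSZ))), mul(SZ, SZ)), mul(mul(Z, SSZ), mul(SSZ, Z)))))
  step 11: S(S(add(S(add(add(SZ, mul(Z, SSZ)), mul(SZ, SZ))), mul(mul(Z, SSZ), mul(SSZ, Z)))))
  step 12: S(S(S(add(add(add(SZ, mul(Z, SSZ)), mul(SZ, SZ)), mul(mul(Z, SSZ), mul(SSZ, Z))))))
  step 13: S(S(S(add(add(S(add(Z, mul(Z, SSZ))), mul(SZ, SZ)), mul(mul(Z, SSZ), mul(SSZ, Z))))))
  step 14: S(S(S(add(S(add(add(Z, mul(Z, SSZ)), mul(SZ, SZ))), mul(mul(Z, SSZ), mul(SSZ, Z))))))
  step 15: S(S(S(S(add(add(add(Z, mul(Z, SSZ)), mul(SZ, SZ)), mul(mul(Z, SSZ), mul(SSZ, Z)))))))
  step 16: S(S(S(S(add(add(mul(Z, SSZ), mul(SZ, SZ)), mul(mul(Z, SSZ), mul(SSZ, Z)))))))
  step 17: S(S(S(S(add(add(Z, mul(SZ, SZ)), mul(mul(Z, SSZ), mul(SSZ, Z)))))))
  step 18: S(S(S(S(add(mul(SZ, SZ), mul(mul(Z, SSZ), mul(SSZ, Z)))))))
  step 19: S(S(S(S(add(add(SZ, mul(Z, SZ)), mul(mul(Z, SSZ), mul(SSZ, Z)))))))
  step 20: S(S(S(S(add(S(add(Z, mul(Z, SZ))), mul(mul(Z, SSZ), mul(SSZ, Z)))))))
  step 21: S(S(S(S(S(add(add(Z, mul(Z, SZ)), mul(mul(Z, SSZ), mul(SSZ, Z))))))))
  step 22: S(S(S(S(S(add(mul(Z, SZ), mul(mul(Z, SSZ), mul(SSZ, Z))))))))
  step 23: S(S(S(S(S(add(Z, mul(mul(Z, SSZ), mul(SSZ, Z))))))))
  step 24: S(S(S(S(S(mul(mul(Z, SSZ), mul(SSZ, Z)))))))
  step 25: S(S(S(S(S(mul(Z, mul(SSZ, Z)))))))
  step 26: S^5(Z)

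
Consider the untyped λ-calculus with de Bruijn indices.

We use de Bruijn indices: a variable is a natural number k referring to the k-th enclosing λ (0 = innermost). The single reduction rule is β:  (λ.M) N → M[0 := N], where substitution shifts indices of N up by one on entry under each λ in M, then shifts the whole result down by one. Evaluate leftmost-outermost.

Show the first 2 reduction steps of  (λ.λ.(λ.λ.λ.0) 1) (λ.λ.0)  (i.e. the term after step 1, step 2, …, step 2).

Answer: after 2 steps: λ.λ.λ.0

Reduction:
  start: (λ.λ.(λ.λ.λ.0) 1) (λ.λ.0)
  [1] λ.(λ.λ.λ.0) (λ.λ.0)
  [2] λ.λ.λ.0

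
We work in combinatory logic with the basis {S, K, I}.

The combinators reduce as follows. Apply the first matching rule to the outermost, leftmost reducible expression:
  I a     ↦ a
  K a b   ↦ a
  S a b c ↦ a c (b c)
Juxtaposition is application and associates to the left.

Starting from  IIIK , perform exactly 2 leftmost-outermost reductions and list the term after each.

Answer: after 2 steps: IK

Reduction:
  start: IIIK
  →1  IIK
  →2  IK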